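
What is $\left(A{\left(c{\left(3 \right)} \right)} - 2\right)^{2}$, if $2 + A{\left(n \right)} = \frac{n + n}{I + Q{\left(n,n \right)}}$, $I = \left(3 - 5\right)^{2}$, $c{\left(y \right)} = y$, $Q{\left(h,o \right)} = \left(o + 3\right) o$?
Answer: $\frac{1681}{121} \approx 13.893$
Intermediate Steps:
$Q{\left(h,o \right)} = o \left(3 + o\right)$ ($Q{\left(h,o \right)} = \left(3 + o\right) o = o \left(3 + o\right)$)
$I = 4$ ($I = \left(-2\right)^{2} = 4$)
$A{\left(n \right)} = -2 + \frac{2 n}{4 + n \left(3 + n\right)}$ ($A{\left(n \right)} = -2 + \frac{n + n}{4 + n \left(3 + n\right)} = -2 + \frac{2 n}{4 + n \left(3 + n\right)}$)
$\left(A{\left(c{\left(3 \right)} \right)} - 2\right)^{2} = \left(\frac{2 \left(-4 + 3 - 3 \left(3 + 3\right)\right)}{4 + 3 \left(3 + 3\right)} - 2\right)^{2} = \left(\frac{2 \left(-4 + 3 - 3 \cdot 6\right)}{4 + 3 \cdot 6} - 2\right)^{2} = \left(\frac{2 \left(-4 + 3 - 18\right)}{4 + 18} - 2\right)^{2} = \left(2 \cdot \frac{1}{22} \left(-19\right) - 2\right)^{2} = \left(- \frac{19}{11} - 2\right)^{2} = \left(- \frac{41}{11}\right)^{2} = \frac{1681}{121}$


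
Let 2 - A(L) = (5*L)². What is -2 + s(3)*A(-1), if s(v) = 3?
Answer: -71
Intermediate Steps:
A(L) = 2 - 25*L² (A(L) = 2 - (5*L)² = 2 - 25*L²)
-2 + s(3)*A(-1) = -2 + 3*(2 - 25*(-1)²) = -2 + 3*(2 - 25*1) = -2 + 3*(2 - 25) = -2 + 3*(-23) = -2 - 69 = -71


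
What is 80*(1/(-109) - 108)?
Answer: -941840/109 ≈ -8640.7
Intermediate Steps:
80*(1/(-109) - 108) = 80*(-1/109 - 108) = 80*(-11773/109) = -941840/109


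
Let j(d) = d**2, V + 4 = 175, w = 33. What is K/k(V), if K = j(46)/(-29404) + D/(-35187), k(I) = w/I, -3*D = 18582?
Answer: 511445249/948418669 ≈ 0.53926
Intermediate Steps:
V = 171 (V = -4 + 175 = 171)
D = -6194 (D = -1/3*18582 = -6194)
k(I) = 33/I
K = 26918171/258659637 (K = 46**2/(-29404) - 6194/(-35187) = 2116*(-1/29404) - 6194*(-1/35187) = -529/7351 + 6194/35187 = 26918171/258659637 ≈ 0.10407)
K/k(V) = 26918171/(258659637*((33/171))) = 26918171/(258659637*((33*(1/171)))) = 26918171/(258659637*(11/57)) = (26918171/258659637)*(57/11) = 511445249/948418669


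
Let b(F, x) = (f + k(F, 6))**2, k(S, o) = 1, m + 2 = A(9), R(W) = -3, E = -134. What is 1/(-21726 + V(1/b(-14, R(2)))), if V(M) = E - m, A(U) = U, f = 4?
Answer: -1/21867 ≈ -4.5731e-5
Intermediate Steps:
m = 7 (m = -2 + 9 = 7)
b(F, x) = 25 (b(F, x) = (4 + 1)**2 = 5**2 = 25)
V(M) = -141 (V(M) = -134 - 1*7 = -134 - 7 = -141)
1/(-21726 + V(1/b(-14, R(2)))) = 1/(-21726 - 141) = 1/(-21867) = -1/21867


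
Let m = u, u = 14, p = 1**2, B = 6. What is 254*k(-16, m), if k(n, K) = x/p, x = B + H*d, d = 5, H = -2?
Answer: -1016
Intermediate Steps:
x = -4 (x = 6 - 2*5 = 6 - 10 = -4)
p = 1
m = 14
k(n, K) = -4 (k(n, K) = -4/1 = -4*1 = -4)
254*k(-16, m) = 254*(-4) = -1016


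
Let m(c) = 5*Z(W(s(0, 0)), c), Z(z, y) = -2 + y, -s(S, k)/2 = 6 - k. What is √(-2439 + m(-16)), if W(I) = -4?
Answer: 3*I*√281 ≈ 50.289*I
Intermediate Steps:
s(S, k) = -12 + 2*k (s(S, k) = -2*(6 - k) = -12 + 2*k)
m(c) = -10 + 5*c (m(c) = 5*(-2 + c) = -10 + 5*c)
√(-2439 + m(-16)) = √(-2439 + (-10 + 5*(-16))) = √(-2439 + (-10 - 80)) = √(-2439 - 90) = √(-2529) = 3*I*√281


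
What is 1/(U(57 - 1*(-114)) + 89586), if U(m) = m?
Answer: 1/89757 ≈ 1.1141e-5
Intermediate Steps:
1/(U(57 - 1*(-114)) + 89586) = 1/((57 - 1*(-114)) + 89586) = 1/((57 + 114) + 89586) = 1/(171 + 89586) = 1/89757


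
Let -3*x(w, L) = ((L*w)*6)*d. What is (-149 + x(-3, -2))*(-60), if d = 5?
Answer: 12540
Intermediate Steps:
x(w, L) = -10*L*w (x(w, L) = -(L*w)*6*5/3 = -6*L*w*5/3 = -10*L*w)
(-149 + x(-3, -2))*(-60) = (-149 - 10*(-2)*(-3))*(-60) = (-149 - 60)*(-60) = -209*(-60) = 12540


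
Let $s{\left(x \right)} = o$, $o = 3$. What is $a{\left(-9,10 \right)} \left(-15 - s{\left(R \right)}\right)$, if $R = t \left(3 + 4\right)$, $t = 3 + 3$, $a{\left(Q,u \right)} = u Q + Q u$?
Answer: $3240$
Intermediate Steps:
$a{\left(Q,u \right)} = 2 Q u$ ($a{\left(Q,u \right)} = Q u + Q u = 2 Q u$)
$t = 6$
$R = 42$ ($R = 6 \left(3 + 4\right) = 6 \cdot 7 = 42$)
$s{\left(x \right)} = 3$
$a{\left(-9,10 \right)} \left(-15 - s{\left(R \right)}\right) = 2 \left(-9\right) 10 \left(-15 - 3\right) = - 180 \left(-15 - 3\right) = \left(-180\right) \left(-18\right) = 3240$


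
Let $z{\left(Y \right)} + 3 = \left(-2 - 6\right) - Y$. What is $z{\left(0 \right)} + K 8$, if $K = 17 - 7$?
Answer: $69$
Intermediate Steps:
$K = 10$
$z{\left(Y \right)} = -11 - Y$ ($z{\left(Y \right)} = -3 - \left(8 + Y\right) = -11 - Y$)
$z{\left(0 \right)} + K 8 = \left(-11 - 0\right) + 10 \cdot 8 = \left(-11 + 0\right) + 80 = -11 + 80 = 69$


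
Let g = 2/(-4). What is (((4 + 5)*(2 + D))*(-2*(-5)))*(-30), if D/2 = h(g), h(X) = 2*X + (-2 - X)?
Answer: 8100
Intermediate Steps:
g = -1/2 (g = 2*(-1/4) = -1/2 ≈ -0.50000)
h(X) = -2 + X
D = -5 (D = 2*(-2 - 1/2) = 2*(-5/2) = -5)
(((4 + 5)*(2 + D))*(-2*(-5)))*(-30) = (((4 + 5)*(2 - 5))*(-2*(-5)))*(-30) = ((9*(-3))*10)*(-30) = -27*10*(-30) = -270*(-30) = 8100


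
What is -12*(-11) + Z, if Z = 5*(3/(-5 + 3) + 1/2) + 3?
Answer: 130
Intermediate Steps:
Z = -2 (Z = 5*(3/(-2) + 1*(1/2)) + 3 = 5*(3*(-1/2) + 1/2) + 3 = 5*(-3/2 + 1/2) + 3 = 5*(-1) + 3 = -5 + 3 = -2)
-12*(-11) + Z = -12*(-11) - 2 = 132 - 2 = 130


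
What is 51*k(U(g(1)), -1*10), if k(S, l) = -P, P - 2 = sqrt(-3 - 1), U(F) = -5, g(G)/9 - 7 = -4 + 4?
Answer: -102 - 102*I ≈ -102.0 - 102.0*I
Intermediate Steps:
g(G) = 63 (g(G) = 63 + 9*(-4 + 4) = 63 + 9*0 = 63 + 0 = 63)
P = 2 + 2*I (P = 2 + sqrt(-3 - 1) = 2 + sqrt(-4) = 2 + 2*I ≈ 2.0 + 2.0*I)
k(S, l) = -2 - 2*I (k(S, l) = -(2 + 2*I) = -2 - 2*I)
51*k(U(g(1)), -1*10) = 51*(-2 - 2*I) = -102 - 102*I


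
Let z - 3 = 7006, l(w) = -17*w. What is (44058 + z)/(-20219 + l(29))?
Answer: -51067/20712 ≈ -2.4656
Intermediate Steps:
z = 7009 (z = 3 + 7006 = 7009)
(44058 + z)/(-20219 + l(29)) = (44058 + 7009)/(-20219 - 17*29) = 51067/(-20219 - 493) = 51067/(-20712) = 51067*(-1/20712) = -51067/20712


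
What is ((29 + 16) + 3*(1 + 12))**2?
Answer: 7056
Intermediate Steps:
((29 + 16) + 3*(1 + 12))**2 = (45 + 3*13)**2 = (45 + 39)**2 = 84**2 = 7056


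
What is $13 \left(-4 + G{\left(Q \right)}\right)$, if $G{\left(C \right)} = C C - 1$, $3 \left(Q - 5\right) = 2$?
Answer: $\frac{3172}{9} \approx 352.44$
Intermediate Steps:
$Q = \frac{17}{3}$ ($Q = 5 + \frac{1}{3} \cdot 2 = 5 + \frac{2}{3} = \frac{17}{3} \approx 5.6667$)
$G{\left(C \right)} = -1 + C^{2}$ ($G{\left(C \right)} = C^{2} - 1 = -1 + C^{2}$)
$13 \left(-4 + G{\left(Q \right)}\right) = 13 \left(-4 - \left(1 - \left(\frac{17}{3}\right)^{2}\right)\right) = 13 \left(-4 + \left(-1 + \frac{289}{9}\right)\right) = 13 \left(-4 + \frac{280}{9}\right) = 13 \cdot \frac{244}{9} = \frac{3172}{9}$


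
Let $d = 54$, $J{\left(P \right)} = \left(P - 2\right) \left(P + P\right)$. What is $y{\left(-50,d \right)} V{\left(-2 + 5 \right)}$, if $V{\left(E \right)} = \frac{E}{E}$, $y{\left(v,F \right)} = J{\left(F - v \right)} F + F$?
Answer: $1145718$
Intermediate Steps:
$J{\left(P \right)} = 2 P \left(-2 + P\right)$ ($J{\left(P \right)} = \left(-2 + P\right) 2 P = 2 P \left(-2 + P\right)$)
$y{\left(v,F \right)} = F + 2 F \left(F - v\right) \left(-2 + F - v\right)$ ($y{\left(v,F \right)} = 2 \left(F - v\right) \left(-2 + \left(F - v\right)\right) F + F = 2 \left(F - v\right) \left(-2 + F - v\right) F + F = 2 F \left(F - v\right) \left(-2 + F - v\right) + F = F + 2 F \left(F - v\right) \left(-2 + F - v\right)$)
$V{\left(E \right)} = 1$
$y{\left(-50,d \right)} V{\left(-2 + 5 \right)} = \left(-1\right) 54 \left(-1 + 2 \left(54 - -50\right) \left(2 - 50 - 54\right)\right) 1 = \left(-1\right) 54 \left(-1 + 2 \left(54 + 50\right) \left(2 - 50 - 54\right)\right) 1 = \left(-1\right) 54 \left(-1 + 2 \cdot 104 \left(-102\right)\right) 1 = \left(-1\right) 54 \left(-1 - 21216\right) 1 = \left(-1\right) 54 \left(-21217\right) 1 = 1145718 \cdot 1 = 1145718$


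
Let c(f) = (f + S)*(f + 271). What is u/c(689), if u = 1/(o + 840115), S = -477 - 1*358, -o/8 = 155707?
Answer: 1/56840626560 ≈ 1.7593e-11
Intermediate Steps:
o = -1245656 (o = -8*155707 = -1245656)
S = -835 (S = -477 - 358 = -835)
c(f) = (-835 + f)*(271 + f) (c(f) = (f - 835)*(f + 271) = (-835 + f)*(271 + f))
u = -1/405541 (u = 1/(-1245656 + 840115) = 1/(-405541) = -1/405541 ≈ -2.4658e-6)
u/c(689) = -1/(405541*(-226285 + 689**2 - 564*689)) = -1/(405541*(-226285 + 474721 - 388596)) = -1/405541/(-140160) = -1/405541*(-1/140160) = 1/56840626560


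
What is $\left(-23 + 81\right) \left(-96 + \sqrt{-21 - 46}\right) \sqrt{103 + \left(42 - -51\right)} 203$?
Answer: $-15824256 + 164836 i \sqrt{67} \approx -1.5824 \cdot 10^{7} + 1.3492 \cdot 10^{6} i$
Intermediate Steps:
$\left(-23 + 81\right) \left(-96 + \sqrt{-21 - 46}\right) \sqrt{103 + \left(42 - -51\right)} 203 = 58 \left(-96 + \sqrt{-67}\right) \sqrt{103 + \left(42 + 51\right)} 203 = 58 \left(-96 + i \sqrt{67}\right) \sqrt{103 + 93} \cdot 203 = \left(-5568 + 58 i \sqrt{67}\right) \sqrt{196} \cdot 203 = \left(-5568 + 58 i \sqrt{67}\right) 14 \cdot 203 = \left(-77952 + 812 i \sqrt{67}\right) 203 = -15824256 + 164836 i \sqrt{67}$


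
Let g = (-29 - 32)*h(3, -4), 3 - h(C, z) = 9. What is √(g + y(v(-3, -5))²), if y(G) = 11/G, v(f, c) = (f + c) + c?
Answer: 5*√2479/13 ≈ 19.150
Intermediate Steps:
v(f, c) = f + 2*c (v(f, c) = (c + f) + c = f + 2*c)
h(C, z) = -6 (h(C, z) = 3 - 1*9 = 3 - 9 = -6)
g = 366 (g = (-29 - 32)*(-6) = -61*(-6) = 366)
√(g + y(v(-3, -5))²) = √(366 + (11/(-3 + 2*(-5)))²) = √(366 + (11/(-3 - 10))²) = √(366 + (11/(-13))²) = √(366 + (11*(-1/13))²) = √(366 + (-11/13)²) = √(366 + 121/169) = √(61975/169) = 5*√2479/13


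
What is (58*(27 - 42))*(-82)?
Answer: 71340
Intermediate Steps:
(58*(27 - 42))*(-82) = (58*(-15))*(-82) = -870*(-82) = 71340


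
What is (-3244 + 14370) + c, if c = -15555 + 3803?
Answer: -626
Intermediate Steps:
c = -11752
(-3244 + 14370) + c = (-3244 + 14370) - 11752 = 11126 - 11752 = -626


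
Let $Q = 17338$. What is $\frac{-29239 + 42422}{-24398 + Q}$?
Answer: $- \frac{13183}{7060} \approx -1.8673$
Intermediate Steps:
$\frac{-29239 + 42422}{-24398 + Q} = \frac{-29239 + 42422}{-24398 + 17338} = \frac{13183}{-7060} = 13183 \left(- \frac{1}{7060}\right) = - \frac{13183}{7060}$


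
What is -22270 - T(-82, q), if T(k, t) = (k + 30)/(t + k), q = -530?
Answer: -3407323/153 ≈ -22270.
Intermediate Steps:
T(k, t) = (30 + k)/(k + t)
-22270 - T(-82, q) = -22270 - (30 - 82)/(-82 - 530) = -22270 - (-52)/(-612) = -22270 - (-1)*(-52)/612 = -22270 - 1*13/153 = -22270 - 13/153 = -3407323/153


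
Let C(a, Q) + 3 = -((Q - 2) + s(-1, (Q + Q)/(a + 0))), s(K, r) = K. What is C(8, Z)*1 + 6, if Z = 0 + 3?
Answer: 3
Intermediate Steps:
Z = 3
C(a, Q) = -Q (C(a, Q) = -3 - ((Q - 2) - 1) = -3 - ((-2 + Q) - 1) = -3 - (-3 + Q) = -3 + (3 - Q) = -Q)
C(8, Z)*1 + 6 = -1*3*1 + 6 = -3*1 + 6 = -3 + 6 = 3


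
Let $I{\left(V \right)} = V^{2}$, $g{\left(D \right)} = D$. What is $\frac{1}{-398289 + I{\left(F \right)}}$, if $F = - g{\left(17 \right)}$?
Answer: $- \frac{1}{398000} \approx -2.5126 \cdot 10^{-6}$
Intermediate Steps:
$F = -17$ ($F = \left(-1\right) 17 = -17$)
$\frac{1}{-398289 + I{\left(F \right)}} = \frac{1}{-398289 + \left(-17\right)^{2}} = \frac{1}{-398289 + 289} = \frac{1}{-398000} = - \frac{1}{398000}$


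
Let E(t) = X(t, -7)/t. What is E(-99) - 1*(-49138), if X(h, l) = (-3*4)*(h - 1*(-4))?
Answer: 1621174/33 ≈ 49127.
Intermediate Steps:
X(h, l) = -48 - 12*h (X(h, l) = -12*(h + 4) = -12*(4 + h) = -48 - 12*h)
E(t) = (-48 - 12*t)/t
E(-99) - 1*(-49138) = (-12 - 48/(-99)) - 1*(-49138) = (-12 - 48*(-1/99)) + 49138 = (-12 + 16/33) + 49138 = -380/33 + 49138 = 1621174/33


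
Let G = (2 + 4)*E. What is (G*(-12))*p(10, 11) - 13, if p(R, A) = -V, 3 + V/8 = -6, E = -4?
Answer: 20723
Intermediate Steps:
V = -72 (V = -24 + 8*(-6) = -24 - 48 = -72)
p(R, A) = 72 (p(R, A) = -1*(-72) = 72)
G = -24 (G = (2 + 4)*(-4) = 6*(-4) = -24)
(G*(-12))*p(10, 11) - 13 = -24*(-12)*72 - 13 = 288*72 - 13 = 20736 - 13 = 20723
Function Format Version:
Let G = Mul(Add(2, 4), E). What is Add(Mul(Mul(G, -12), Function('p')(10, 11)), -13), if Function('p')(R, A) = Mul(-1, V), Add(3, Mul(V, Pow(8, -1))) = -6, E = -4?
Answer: 20723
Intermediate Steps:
V = -72 (V = Add(-24, Mul(8, -6)) = Add(-24, -48) = -72)
Function('p')(R, A) = 72 (Function('p')(R, A) = Mul(-1, -72) = 72)
G = -24 (G = Mul(Add(2, 4), -4) = Mul(6, -4) = -24)
Add(Mul(Mul(G, -12), Function('p')(10, 11)), -13) = Add(Mul(Mul(-24, -12), 72), -13) = Add(Mul(288, 72), -13) = Add(20736, -13) = 20723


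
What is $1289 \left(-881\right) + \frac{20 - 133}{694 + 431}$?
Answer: $- \frac{1277560238}{1125} \approx -1.1356 \cdot 10^{6}$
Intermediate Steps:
$1289 \left(-881\right) + \frac{20 - 133}{694 + 431} = -1135609 - \frac{113}{1125} = - \frac{1277560238}{1125}$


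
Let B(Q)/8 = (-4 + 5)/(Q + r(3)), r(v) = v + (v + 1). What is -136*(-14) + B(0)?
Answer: 13336/7 ≈ 1905.1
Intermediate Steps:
r(v) = 1 + 2*v (r(v) = v + (1 + v) = 1 + 2*v)
B(Q) = 8/(7 + Q) (B(Q) = 8*((-4 + 5)/(Q + (1 + 2*3))) = 8*(1/(Q + (1 + 6))) = 8*(1/(Q + 7)) = 8*(1/(7 + Q)) = 8/(7 + Q))
-136*(-14) + B(0) = -136*(-14) + 8/(7 + 0) = 1904 + 8/7 = 13336/7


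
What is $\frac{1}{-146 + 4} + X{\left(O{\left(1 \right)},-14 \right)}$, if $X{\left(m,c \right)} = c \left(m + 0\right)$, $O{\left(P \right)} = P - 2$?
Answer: $\frac{1987}{142} \approx 13.993$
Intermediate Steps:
$O{\left(P \right)} = -2 + P$
$X{\left(m,c \right)} = c m$
$\frac{1}{-146 + 4} + X{\left(O{\left(1 \right)},-14 \right)} = \frac{1}{-146 + 4} - 14 \left(-2 + 1\right) = \frac{1}{-142} - -14 = - \frac{1}{142} + 14 = \frac{1987}{142}$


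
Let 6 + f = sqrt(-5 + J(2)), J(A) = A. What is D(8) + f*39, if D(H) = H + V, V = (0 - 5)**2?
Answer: -201 + 39*I*sqrt(3) ≈ -201.0 + 67.55*I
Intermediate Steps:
V = 25 (V = (-5)**2 = 25)
D(H) = 25 + H (D(H) = H + 25 = 25 + H)
f = -6 + I*sqrt(3) (f = -6 + sqrt(-5 + 2) = -6 + sqrt(-3) = -6 + I*sqrt(3) ≈ -6.0 + 1.732*I)
D(8) + f*39 = (25 + 8) + (-6 + I*sqrt(3))*39 = 33 + (-234 + 39*I*sqrt(3)) = -201 + 39*I*sqrt(3)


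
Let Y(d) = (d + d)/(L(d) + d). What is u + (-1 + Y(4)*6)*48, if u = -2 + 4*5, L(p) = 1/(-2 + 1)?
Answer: 738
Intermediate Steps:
L(p) = -1 (L(p) = 1/(-1) = -1)
Y(d) = 2*d/(-1 + d) (Y(d) = (d + d)/(-1 + d) = (2*d)/(-1 + d) = 2*d/(-1 + d))
u = 18 (u = -2 + 20 = 18)
u + (-1 + Y(4)*6)*48 = 18 + (-1 + (2*4/(-1 + 4))*6)*48 = 18 + (-1 + (2*4/3)*6)*48 = 18 + (-1 + (2*4*(⅓))*6)*48 = 18 + (-1 + (8/3)*6)*48 = 18 + (-1 + 16)*48 = 18 + 15*48 = 18 + 720 = 738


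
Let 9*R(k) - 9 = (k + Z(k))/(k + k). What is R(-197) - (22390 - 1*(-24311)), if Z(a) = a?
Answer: -420299/9 ≈ -46700.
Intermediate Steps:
R(k) = 10/9 (R(k) = 1 + ((k + k)/(k + k))/9 = 1 + ((2*k)/((2*k)))/9 = 1 + ((2*k)*(1/(2*k)))/9 = 1 + (1/9)*1 = 1 + 1/9 = 10/9)
R(-197) - (22390 - 1*(-24311)) = 10/9 - (22390 - 1*(-24311)) = 10/9 - (22390 + 24311) = 10/9 - 1*46701 = 10/9 - 46701 = -420299/9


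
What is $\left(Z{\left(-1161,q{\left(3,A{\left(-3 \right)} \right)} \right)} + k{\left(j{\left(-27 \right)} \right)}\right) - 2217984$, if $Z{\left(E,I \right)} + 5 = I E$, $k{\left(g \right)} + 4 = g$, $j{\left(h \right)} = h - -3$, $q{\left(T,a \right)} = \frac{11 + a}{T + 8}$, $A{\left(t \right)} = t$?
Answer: $- \frac{24407475}{11} \approx -2.2189 \cdot 10^{6}$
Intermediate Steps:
$q{\left(T,a \right)} = \frac{11 + a}{8 + T}$
$j{\left(h \right)} = 3 + h$ ($j{\left(h \right)} = h + 3 = 3 + h$)
$k{\left(g \right)} = -4 + g$
$Z{\left(E,I \right)} = -5 + E I$ ($Z{\left(E,I \right)} = -5 + I E = -5 + E I$)
$\left(Z{\left(-1161,q{\left(3,A{\left(-3 \right)} \right)} \right)} + k{\left(j{\left(-27 \right)} \right)}\right) - 2217984 = \left(\left(-5 - 1161 \frac{11 - 3}{8 + 3}\right) + \left(-4 + \left(3 - 27\right)\right)\right) - 2217984 = \left(\left(-5 - 1161 \cdot \frac{1}{11} \cdot 8\right) - 28\right) - 2217984 = \left(\left(-5 - \frac{9288}{11}\right) - 28\right) - 2217984 = \left(- \frac{9343}{11} - 28\right) - 2217984 = - \frac{9651}{11} - 2217984 = - \frac{24407475}{11}$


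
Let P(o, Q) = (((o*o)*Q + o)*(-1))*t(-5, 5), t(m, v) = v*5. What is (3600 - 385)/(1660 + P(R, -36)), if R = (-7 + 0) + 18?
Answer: 643/22057 ≈ 0.029152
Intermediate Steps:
t(m, v) = 5*v
R = 11 (R = -7 + 18 = 11)
P(o, Q) = -25*o - 25*Q*o² (P(o, Q) = (((o*o)*Q + o)*(-1))*(5*5) = ((o²*Q + o)*(-1))*25 = ((Q*o² + o)*(-1))*25 = ((o + Q*o²)*(-1))*25 = (-o - Q*o²)*25 = -25*o - 25*Q*o²)
(3600 - 385)/(1660 + P(R, -36)) = (3600 - 385)/(1660 - 25*11*(1 - 36*11)) = 3215/(1660 - 25*11*(1 - 396)) = 3215/(1660 - 25*11*(-395)) = 3215/(1660 + 108625) = 3215/110285 = 3215*(1/110285) = 643/22057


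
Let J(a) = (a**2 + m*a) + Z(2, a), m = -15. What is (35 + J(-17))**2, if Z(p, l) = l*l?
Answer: 753424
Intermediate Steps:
Z(p, l) = l**2
J(a) = -15*a + 2*a**2 (J(a) = (a**2 - 15*a) + a**2 = -15*a + 2*a**2)
(35 + J(-17))**2 = (35 - 17*(-15 + 2*(-17)))**2 = (35 - 17*(-15 - 34))**2 = (35 - 17*(-49))**2 = (35 + 833)**2 = 868**2 = 753424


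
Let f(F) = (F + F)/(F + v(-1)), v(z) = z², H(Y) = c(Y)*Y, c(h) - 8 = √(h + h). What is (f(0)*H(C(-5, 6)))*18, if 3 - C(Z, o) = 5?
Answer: 0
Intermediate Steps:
c(h) = 8 + √2*√h (c(h) = 8 + √(h + h) = 8 + √(2*h) = 8 + √2*√h)
C(Z, o) = -2 (C(Z, o) = 3 - 1*5 = 3 - 5 = -2)
H(Y) = Y*(8 + √2*√Y) (H(Y) = (8 + √2*√Y)*Y = Y*(8 + √2*√Y))
f(F) = 2*F/(1 + F) (f(F) = (F + F)/(F + (-1)²) = (2*F)/(F + 1) = (2*F)/(1 + F) = 2*F/(1 + F))
(f(0)*H(C(-5, 6)))*18 = ((2*0/(1 + 0))*(-2*(8 + √2*√(-2))))*18 = ((2*0/1)*(-2*(8 + √2*(I*√2))))*18 = ((2*0*1)*(-2*(8 + 2*I)))*18 = (0*(-16 - 4*I))*18 = 0*18 = 0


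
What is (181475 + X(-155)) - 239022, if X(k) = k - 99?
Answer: -57801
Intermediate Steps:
X(k) = -99 + k
(181475 + X(-155)) - 239022 = (181475 + (-99 - 155)) - 239022 = (181475 - 254) - 239022 = 181221 - 239022 = -57801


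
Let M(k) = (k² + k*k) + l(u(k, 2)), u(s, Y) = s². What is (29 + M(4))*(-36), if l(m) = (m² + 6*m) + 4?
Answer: -15012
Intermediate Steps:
l(m) = 4 + m² + 6*m
M(k) = 4 + k⁴ + 8*k² (M(k) = (k² + k*k) + (4 + (k²)² + 6*k²) = (k² + k²) + (4 + k⁴ + 6*k²) = 2*k² + (4 + k⁴ + 6*k²) = 4 + k⁴ + 8*k²)
(29 + M(4))*(-36) = (29 + (4 + 4⁴ + 8*4²))*(-36) = (29 + (4 + 256 + 8*16))*(-36) = (29 + (4 + 256 + 128))*(-36) = (29 + 388)*(-36) = 417*(-36) = -15012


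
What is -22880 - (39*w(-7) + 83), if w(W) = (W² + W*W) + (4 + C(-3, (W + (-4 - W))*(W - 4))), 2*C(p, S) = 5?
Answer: -54077/2 ≈ -27039.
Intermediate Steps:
C(p, S) = 5/2 (C(p, S) = (½)*5 = 5/2)
w(W) = 13/2 + 2*W² (w(W) = (W² + W*W) + (4 + 5/2) = (W² + W²) + 13/2 = 2*W² + 13/2 = 13/2 + 2*W²)
-22880 - (39*w(-7) + 83) = -22880 - (39*(13/2 + 2*(-7)²) + 83) = -22880 - (39*(13/2 + 2*49) + 83) = -22880 - (39*(13/2 + 98) + 83) = -22880 - (39*(209/2) + 83) = -22880 - (8151/2 + 83) = -22880 - 1*8317/2 = -22880 - 8317/2 = -54077/2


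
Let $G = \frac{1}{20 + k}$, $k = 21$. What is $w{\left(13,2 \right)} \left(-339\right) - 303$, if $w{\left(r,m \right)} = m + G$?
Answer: $- \frac{40560}{41} \approx -989.27$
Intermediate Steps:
$G = \frac{1}{41}$ ($G = \frac{1}{20 + 21} = \frac{1}{41} \approx 0.02439$)
$w{\left(r,m \right)} = \frac{1}{41} + m$ ($w{\left(r,m \right)} = m + \frac{1}{41} = \frac{1}{41} + m$)
$w{\left(13,2 \right)} \left(-339\right) - 303 = \left(\frac{1}{41} + 2\right) \left(-339\right) - 303 = \frac{83}{41} \left(-339\right) - 303 = - \frac{28137}{41} - 303 = - \frac{40560}{41}$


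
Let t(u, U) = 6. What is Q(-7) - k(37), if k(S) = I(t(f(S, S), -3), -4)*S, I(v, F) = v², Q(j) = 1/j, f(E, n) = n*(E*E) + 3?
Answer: -9325/7 ≈ -1332.1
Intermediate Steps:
f(E, n) = 3 + n*E² (f(E, n) = n*E² + 3 = 3 + n*E²)
k(S) = 36*S (k(S) = 6²*S = 36*S)
Q(-7) - k(37) = 1/(-7) - 36*37 = -⅐ - 1*1332 = -⅐ - 1332 = -9325/7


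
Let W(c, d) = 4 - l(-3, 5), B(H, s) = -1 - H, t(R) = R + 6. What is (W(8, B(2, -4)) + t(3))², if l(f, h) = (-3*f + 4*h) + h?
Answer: 441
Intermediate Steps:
t(R) = 6 + R
l(f, h) = -3*f + 5*h
W(c, d) = -30 (W(c, d) = 4 - (-3*(-3) + 5*5) = 4 - (9 + 25) = 4 - 1*34 = 4 - 34 = -30)
(W(8, B(2, -4)) + t(3))² = (-30 + (6 + 3))² = (-30 + 9)² = (-21)² = 441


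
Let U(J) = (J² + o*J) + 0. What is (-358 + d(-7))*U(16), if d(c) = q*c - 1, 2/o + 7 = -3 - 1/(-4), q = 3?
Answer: -3745280/39 ≈ -96033.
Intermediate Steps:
o = -8/39 (o = 2/(-7 + (-3 - 1/(-4))) = 2/(-7 + (-3 - 1*(-¼))) = 2/(-7 + (-3 + ¼)) = 2/(-7 - 11/4) = 2/(-39/4) = 2*(-4/39) = -8/39 ≈ -0.20513)
d(c) = -1 + 3*c (d(c) = 3*c - 1 = -1 + 3*c)
U(J) = J² - 8*J/39 (U(J) = (J² - 8*J/39) + 0 = J² - 8*J/39)
(-358 + d(-7))*U(16) = (-358 + (-1 + 3*(-7)))*((1/39)*16*(-8 + 39*16)) = (-358 + (-1 - 21))*((1/39)*16*(-8 + 624)) = (-358 - 22)*((1/39)*16*616) = -380*9856/39 = -3745280/39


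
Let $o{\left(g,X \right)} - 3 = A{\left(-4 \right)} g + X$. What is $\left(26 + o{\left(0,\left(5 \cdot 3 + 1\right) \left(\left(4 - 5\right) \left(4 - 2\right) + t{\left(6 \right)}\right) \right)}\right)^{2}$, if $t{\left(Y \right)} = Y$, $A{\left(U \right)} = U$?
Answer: $8649$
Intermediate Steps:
$o{\left(g,X \right)} = 3 + X - 4 g$ ($o{\left(g,X \right)} = 3 + \left(- 4 g + X\right) = 3 + \left(X - 4 g\right) = 3 + X - 4 g$)
$\left(26 + o{\left(0,\left(5 \cdot 3 + 1\right) \left(\left(4 - 5\right) \left(4 - 2\right) + t{\left(6 \right)}\right) \right)}\right)^{2} = \left(26 + \left(3 + \left(5 \cdot 3 + 1\right) \left(\left(4 - 5\right) \left(4 - 2\right) + 6\right) - 0\right)\right)^{2} = \left(26 + \left(3 + \left(15 + 1\right) \left(\left(-1\right) 2 + 6\right) + 0\right)\right)^{2} = \left(26 + \left(3 + 16 \left(-2 + 6\right) + 0\right)\right)^{2} = \left(26 + \left(3 + 16 \cdot 4 + 0\right)\right)^{2} = \left(26 + \left(3 + 64 + 0\right)\right)^{2} = \left(26 + 67\right)^{2} = 93^{2} = 8649$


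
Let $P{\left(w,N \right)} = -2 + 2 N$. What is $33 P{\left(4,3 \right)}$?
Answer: $132$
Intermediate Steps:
$33 P{\left(4,3 \right)} = 33 \left(-2 + 2 \cdot 3\right) = 33 \left(-2 + 6\right) = 33 \cdot 4 = 132$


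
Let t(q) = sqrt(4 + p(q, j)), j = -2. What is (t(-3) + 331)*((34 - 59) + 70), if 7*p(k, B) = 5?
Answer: 14895 + 45*sqrt(231)/7 ≈ 14993.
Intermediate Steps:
p(k, B) = 5/7 (p(k, B) = (1/7)*5 = 5/7)
t(q) = sqrt(231)/7 (t(q) = sqrt(4 + 5/7) = sqrt(33/7) = sqrt(231)/7)
(t(-3) + 331)*((34 - 59) + 70) = (sqrt(231)/7 + 331)*((34 - 59) + 70) = (331 + sqrt(231)/7)*(-25 + 70) = (331 + sqrt(231)/7)*45 = 14895 + 45*sqrt(231)/7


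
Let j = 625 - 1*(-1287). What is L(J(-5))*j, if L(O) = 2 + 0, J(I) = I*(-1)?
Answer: 3824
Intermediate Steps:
J(I) = -I
j = 1912 (j = 625 + 1287 = 1912)
L(O) = 2
L(J(-5))*j = 2*1912 = 3824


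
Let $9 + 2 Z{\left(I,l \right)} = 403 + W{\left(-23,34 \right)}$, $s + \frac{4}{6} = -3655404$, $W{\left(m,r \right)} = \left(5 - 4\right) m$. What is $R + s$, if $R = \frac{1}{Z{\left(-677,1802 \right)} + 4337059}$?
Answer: $- \frac{95126302714640}{26023467} \approx -3.6554 \cdot 10^{6}$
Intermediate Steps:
$W{\left(m,r \right)} = m$ ($W{\left(m,r \right)} = 1 m = m$)
$s = - \frac{10966214}{3}$ ($s = - \frac{2}{3} - 3655404 = - \frac{10966214}{3} \approx -3.6554 \cdot 10^{6}$)
$Z{\left(I,l \right)} = \frac{371}{2}$ ($Z{\left(I,l \right)} = - \frac{9}{2} + \frac{403 - 23}{2} = - \frac{9}{2} + \frac{1}{2} \cdot 380 = - \frac{9}{2} + 190 = \frac{371}{2}$)
$R = \frac{2}{8674489}$ ($R = \frac{1}{\frac{371}{2} + 4337059} = \frac{1}{\frac{8674489}{2}} = \frac{2}{8674489} \approx 2.3056 \cdot 10^{-7}$)
$R + s = \frac{2}{8674489} - \frac{10966214}{3} = - \frac{95126302714640}{26023467}$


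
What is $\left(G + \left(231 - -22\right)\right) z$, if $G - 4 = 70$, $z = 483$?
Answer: $157941$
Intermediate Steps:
$G = 74$ ($G = 4 + 70 = 74$)
$\left(G + \left(231 - -22\right)\right) z = \left(74 + \left(231 - -22\right)\right) 483 = \left(74 + \left(231 + 22\right)\right) 483 = \left(74 + 253\right) 483 = 327 \cdot 483 = 157941$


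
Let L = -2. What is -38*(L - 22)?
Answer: 912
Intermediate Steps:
-38*(L - 22) = -38*(-2 - 22) = -38*(-24) = 912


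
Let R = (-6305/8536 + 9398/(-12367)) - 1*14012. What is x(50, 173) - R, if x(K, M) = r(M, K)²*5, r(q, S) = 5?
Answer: 15386871431/1088296 ≈ 14139.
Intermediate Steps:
x(K, M) = 125 (x(K, M) = 5²*5 = 25*5 = 125)
R = -15250834431/1088296 (R = (-6305*1/8536 + 9398*(-1/12367)) - 14012 = (-65/88 - 9398/12367) - 14012 = -1630879/1088296 - 14012 = -15250834431/1088296 ≈ -14014.)
x(50, 173) - R = 125 - 1*(-15250834431/1088296) = 125 + 15250834431/1088296 = 15386871431/1088296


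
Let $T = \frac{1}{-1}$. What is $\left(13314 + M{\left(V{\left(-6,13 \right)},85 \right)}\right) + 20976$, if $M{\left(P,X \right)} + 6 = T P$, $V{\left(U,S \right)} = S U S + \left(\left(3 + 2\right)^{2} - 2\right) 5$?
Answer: $35183$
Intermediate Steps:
$T = -1$
$V{\left(U,S \right)} = 115 + U S^{2}$ ($V{\left(U,S \right)} = U S^{2} + \left(5^{2} - 2\right) 5 = U S^{2} + \left(25 - 2\right) 5 = U S^{2} + 23 \cdot 5 = U S^{2} + 115 = 115 + U S^{2}$)
$M{\left(P,X \right)} = -6 - P$
$\left(13314 + M{\left(V{\left(-6,13 \right)},85 \right)}\right) + 20976 = \left(13314 - \left(121 - 1014\right)\right) + 20976 = \left(13314 - -893\right) + 20976 = \left(13314 + \left(-6 + 899\right)\right) + 20976 = \left(13314 + 893\right) + 20976 = 14207 + 20976 = 35183$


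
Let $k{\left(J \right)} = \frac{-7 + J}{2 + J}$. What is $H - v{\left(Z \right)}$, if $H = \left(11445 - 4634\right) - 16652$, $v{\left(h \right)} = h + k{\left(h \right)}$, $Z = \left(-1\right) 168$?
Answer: $- \frac{1605893}{166} \approx -9674.0$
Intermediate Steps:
$k{\left(J \right)} = \frac{-7 + J}{2 + J}$
$Z = -168$
$v{\left(h \right)} = h + \frac{-7 + h}{2 + h}$
$H = -9841$ ($H = 6811 - 16652 = -9841$)
$H - v{\left(Z \right)} = -9841 - \frac{-7 - 168 - 168 \left(2 - 168\right)}{2 - 168} = -9841 - \frac{-7 - 168 - -27888}{-166} = -9841 - - \frac{-7 - 168 + 27888}{166} = -9841 - \left(- \frac{1}{166}\right) 27713 = -9841 - - \frac{27713}{166} = -9841 + \frac{27713}{166} = - \frac{1605893}{166}$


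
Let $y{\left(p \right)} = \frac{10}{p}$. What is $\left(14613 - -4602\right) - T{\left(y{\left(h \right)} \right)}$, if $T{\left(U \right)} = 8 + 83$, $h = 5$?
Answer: $19124$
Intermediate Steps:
$T{\left(U \right)} = 91$
$\left(14613 - -4602\right) - T{\left(y{\left(h \right)} \right)} = \left(14613 - -4602\right) - 91 = \left(14613 + 4602\right) - 91 = 19215 - 91 = 19124$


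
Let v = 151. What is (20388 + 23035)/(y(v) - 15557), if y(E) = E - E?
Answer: -43423/15557 ≈ -2.7912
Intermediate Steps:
y(E) = 0
(20388 + 23035)/(y(v) - 15557) = (20388 + 23035)/(0 - 15557) = 43423/(-15557) = 43423*(-1/15557) = -43423/15557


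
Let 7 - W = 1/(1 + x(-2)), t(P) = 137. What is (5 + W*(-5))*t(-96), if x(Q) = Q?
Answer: -4795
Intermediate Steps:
W = 8 (W = 7 - 1/(1 - 2) = 7 - 1/(-1) = 7 - 1*(-1) = 7 + 1 = 8)
(5 + W*(-5))*t(-96) = (5 + 8*(-5))*137 = (5 - 40)*137 = -35*137 = -4795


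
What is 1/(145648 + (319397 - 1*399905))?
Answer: 1/65140 ≈ 1.5352e-5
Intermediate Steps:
1/(145648 + (319397 - 1*399905)) = 1/(145648 + (319397 - 399905)) = 1/(145648 - 80508) = 1/65140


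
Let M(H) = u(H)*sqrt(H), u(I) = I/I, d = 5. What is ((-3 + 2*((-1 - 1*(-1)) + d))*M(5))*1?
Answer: 7*sqrt(5) ≈ 15.652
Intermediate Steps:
u(I) = 1
M(H) = sqrt(H) (M(H) = 1*sqrt(H) = sqrt(H))
((-3 + 2*((-1 - 1*(-1)) + d))*M(5))*1 = ((-3 + 2*((-1 - 1*(-1)) + 5))*sqrt(5))*1 = ((-3 + 2*((-1 + 1) + 5))*sqrt(5))*1 = ((-3 + 2*(0 + 5))*sqrt(5))*1 = ((-3 + 2*5)*sqrt(5))*1 = ((-3 + 10)*sqrt(5))*1 = (7*sqrt(5))*1 = 7*sqrt(5)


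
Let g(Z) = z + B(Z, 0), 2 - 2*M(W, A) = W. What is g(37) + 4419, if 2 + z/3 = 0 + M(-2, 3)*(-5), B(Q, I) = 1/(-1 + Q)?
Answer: 157789/36 ≈ 4383.0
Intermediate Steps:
M(W, A) = 1 - W/2
z = -36 (z = -6 + 3*(0 + (1 - 1/2*(-2))*(-5)) = -6 + 3*(0 + (1 + 1)*(-5)) = -6 + 3*(0 + 2*(-5)) = -6 + 3*(0 - 10) = -6 + 3*(-10) = -6 - 30 = -36)
g(Z) = -36 + 1/(-1 + Z)
g(37) + 4419 = (37 - 36*37)/(-1 + 37) + 4419 = (37 - 1332)/36 + 4419 = (1/36)*(-1295) + 4419 = -1295/36 + 4419 = 157789/36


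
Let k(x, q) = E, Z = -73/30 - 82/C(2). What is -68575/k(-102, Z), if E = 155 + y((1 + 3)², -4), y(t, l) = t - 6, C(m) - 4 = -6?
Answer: -13715/33 ≈ -415.61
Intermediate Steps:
C(m) = -2 (C(m) = 4 - 6 = -2)
y(t, l) = -6 + t
Z = 1157/30 (Z = -73/30 - 82/(-2) = -73*1/30 - 82*(-½) = -73/30 + 41 = 1157/30 ≈ 38.567)
E = 165 (E = 155 + (-6 + (1 + 3)²) = 155 + (-6 + 4²) = 155 + (-6 + 16) = 155 + 10 = 165)
k(x, q) = 165
-68575/k(-102, Z) = -68575/165 = -68575*1/165 = -13715/33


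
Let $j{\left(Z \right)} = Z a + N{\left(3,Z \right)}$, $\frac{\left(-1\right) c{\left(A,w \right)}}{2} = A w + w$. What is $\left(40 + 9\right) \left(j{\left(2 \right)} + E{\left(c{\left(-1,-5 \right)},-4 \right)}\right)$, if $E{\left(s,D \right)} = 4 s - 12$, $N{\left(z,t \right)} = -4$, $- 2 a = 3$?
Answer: $-931$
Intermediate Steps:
$a = - \frac{3}{2}$ ($a = \left(- \frac{1}{2}\right) 3 = - \frac{3}{2} \approx -1.5$)
$c{\left(A,w \right)} = - 2 w - 2 A w$ ($c{\left(A,w \right)} = - 2 \left(A w + w\right) = - 2 \left(w + A w\right) = - 2 w - 2 A w$)
$E{\left(s,D \right)} = -12 + 4 s$
$j{\left(Z \right)} = -4 - \frac{3 Z}{2}$ ($j{\left(Z \right)} = Z \left(- \frac{3}{2}\right) - 4 = - \frac{3 Z}{2} - 4 = -4 - \frac{3 Z}{2}$)
$\left(40 + 9\right) \left(j{\left(2 \right)} + E{\left(c{\left(-1,-5 \right)},-4 \right)}\right) = \left(40 + 9\right) \left(\left(-4 - 3\right) - \left(12 - 4 \left(\left(-2\right) \left(-5\right) \left(1 - 1\right)\right)\right)\right) = 49 \left(\left(-4 - 3\right) - \left(12 - 4 \left(\left(-2\right) \left(-5\right) 0\right)\right)\right) = 49 \left(-7 + \left(-12 + 4 \cdot 0\right)\right) = 49 \left(-7 + \left(-12 + 0\right)\right) = 49 \left(-7 - 12\right) = 49 \left(-19\right) = -931$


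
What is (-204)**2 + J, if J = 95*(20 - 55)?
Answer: 38291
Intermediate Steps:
J = -3325 (J = 95*(-35) = -3325)
(-204)**2 + J = (-204)**2 - 3325 = 41616 - 3325 = 38291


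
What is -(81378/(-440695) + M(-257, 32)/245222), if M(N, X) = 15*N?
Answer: 21654555141/108068109290 ≈ 0.20038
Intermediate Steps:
-(81378/(-440695) + M(-257, 32)/245222) = -(81378/(-440695) + (15*(-257))/245222) = -(81378*(-1/440695) - 3855*1/245222) = -(-81378/440695 - 3855/245222) = -1*(-21654555141/108068109290) = 21654555141/108068109290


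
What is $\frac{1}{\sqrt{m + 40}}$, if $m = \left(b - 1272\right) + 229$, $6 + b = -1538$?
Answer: $- \frac{i \sqrt{283}}{849} \approx - 0.019815 i$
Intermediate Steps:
$b = -1544$ ($b = -6 - 1538 = -1544$)
$m = -2587$ ($m = \left(-1544 - 1272\right) + 229 = -2816 + 229 = -2587$)
$\frac{1}{\sqrt{m + 40}} = \frac{1}{\sqrt{-2587 + 40}} = \frac{1}{\sqrt{-2547}} = \frac{1}{3 i \sqrt{283}} = - \frac{i \sqrt{283}}{849}$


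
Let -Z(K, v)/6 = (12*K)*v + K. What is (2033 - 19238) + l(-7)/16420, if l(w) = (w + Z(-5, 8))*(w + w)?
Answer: -141273371/8210 ≈ -17207.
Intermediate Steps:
Z(K, v) = -6*K - 72*K*v (Z(K, v) = -6*((12*K)*v + K) = -6*(12*K*v + K) = -6*(K + 12*K*v) = -6*K - 72*K*v)
l(w) = 2*w*(2910 + w) (l(w) = (w - 6*(-5)*(1 + 12*8))*(w + w) = (w - 6*(-5)*(1 + 96))*(2*w) = (w - 6*(-5)*97)*(2*w) = (w + 2910)*(2*w) = (2910 + w)*(2*w) = 2*w*(2910 + w))
(2033 - 19238) + l(-7)/16420 = (2033 - 19238) + (2*(-7)*(2910 - 7))/16420 = -17205 + (2*(-7)*2903)*(1/16420) = -17205 - 40642*1/16420 = -17205 - 20321/8210 = -141273371/8210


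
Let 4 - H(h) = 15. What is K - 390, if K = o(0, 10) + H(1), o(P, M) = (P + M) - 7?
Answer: -398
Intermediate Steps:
H(h) = -11 (H(h) = 4 - 1*15 = 4 - 15 = -11)
o(P, M) = -7 + M + P (o(P, M) = (M + P) - 7 = -7 + M + P)
K = -8 (K = (-7 + 10 + 0) - 11 = 3 - 11 = -8)
K - 390 = -8 - 390 = -398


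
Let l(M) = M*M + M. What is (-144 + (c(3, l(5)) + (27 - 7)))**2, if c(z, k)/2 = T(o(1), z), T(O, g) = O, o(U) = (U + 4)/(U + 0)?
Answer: 12996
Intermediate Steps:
o(U) = (4 + U)/U
l(M) = M + M**2 (l(M) = M**2 + M = M + M**2)
c(z, k) = 10 (c(z, k) = 2*((4 + 1)/1) = 2*(1*5) = 2*5 = 10)
(-144 + (c(3, l(5)) + (27 - 7)))**2 = (-144 + (10 + (27 - 7)))**2 = (-144 + (10 + 20))**2 = (-144 + 30)**2 = (-114)**2 = 12996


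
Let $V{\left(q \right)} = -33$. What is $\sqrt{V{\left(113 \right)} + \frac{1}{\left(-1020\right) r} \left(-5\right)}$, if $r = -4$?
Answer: $\frac{i \sqrt{1373379}}{204} \approx 5.7447 i$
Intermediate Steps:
$\sqrt{V{\left(113 \right)} + \frac{1}{\left(-1020\right) r} \left(-5\right)} = \sqrt{-33 + \frac{1}{\left(-1020\right) \left(-4\right)} \left(-5\right)} = \sqrt{-33 + \frac{1}{4080} \left(-5\right)} = \sqrt{-33 - \frac{1}{816}} = \sqrt{- \frac{26929}{816}} = \frac{i \sqrt{1373379}}{204}$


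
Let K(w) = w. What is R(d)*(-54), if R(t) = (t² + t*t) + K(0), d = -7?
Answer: -5292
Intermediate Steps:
R(t) = 2*t² (R(t) = (t² + t*t) + 0 = (t² + t²) + 0 = 2*t² + 0 = 2*t²)
R(d)*(-54) = (2*(-7)²)*(-54) = (2*49)*(-54) = 98*(-54) = -5292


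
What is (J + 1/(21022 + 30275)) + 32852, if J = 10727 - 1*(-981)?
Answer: 2285794321/51297 ≈ 44560.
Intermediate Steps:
J = 11708 (J = 10727 + 981 = 11708)
(J + 1/(21022 + 30275)) + 32852 = (11708 + 1/(21022 + 30275)) + 32852 = (11708 + 1/51297) + 32852 = 600585277/51297 + 32852 = 2285794321/51297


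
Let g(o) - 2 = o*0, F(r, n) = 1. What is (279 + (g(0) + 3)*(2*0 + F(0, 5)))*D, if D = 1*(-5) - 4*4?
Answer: -5964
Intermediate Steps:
g(o) = 2 (g(o) = 2 + o*0 = 2 + 0 = 2)
D = -21 (D = -5 - 16 = -21)
(279 + (g(0) + 3)*(2*0 + F(0, 5)))*D = (279 + (2 + 3)*(2*0 + 1))*(-21) = (279 + 5*(0 + 1))*(-21) = (279 + 5*1)*(-21) = (279 + 5)*(-21) = 284*(-21) = -5964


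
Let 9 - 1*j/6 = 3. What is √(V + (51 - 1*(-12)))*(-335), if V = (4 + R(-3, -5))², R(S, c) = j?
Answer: -335*√1663 ≈ -13661.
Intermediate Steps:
j = 36 (j = 54 - 6*3 = 54 - 18 = 36)
R(S, c) = 36
V = 1600 (V = (4 + 36)² = 40² = 1600)
√(V + (51 - 1*(-12)))*(-335) = √(1600 + (51 - 1*(-12)))*(-335) = √(1600 + (51 + 12))*(-335) = √(1600 + 63)*(-335) = √1663*(-335) = -335*√1663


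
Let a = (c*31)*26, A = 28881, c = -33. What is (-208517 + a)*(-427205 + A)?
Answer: 93651947260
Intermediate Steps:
a = -26598 (a = -33*31*26 = -1023*26 = -26598)
(-208517 + a)*(-427205 + A) = (-208517 - 26598)*(-427205 + 28881) = -235115*(-398324) = 93651947260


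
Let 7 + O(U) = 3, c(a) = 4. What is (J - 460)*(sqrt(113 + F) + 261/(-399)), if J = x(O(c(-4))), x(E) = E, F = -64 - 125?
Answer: 40368/133 - 928*I*sqrt(19) ≈ 303.52 - 4045.1*I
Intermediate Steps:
F = -189
O(U) = -4 (O(U) = -7 + 3 = -4)
J = -4
(J - 460)*(sqrt(113 + F) + 261/(-399)) = (-4 - 460)*(sqrt(113 - 189) + 261/(-399)) = -464*(sqrt(-76) + 261*(-1/399)) = -464*(2*I*sqrt(19) - 87/133) = -464*(-87/133 + 2*I*sqrt(19)) = 40368/133 - 928*I*sqrt(19)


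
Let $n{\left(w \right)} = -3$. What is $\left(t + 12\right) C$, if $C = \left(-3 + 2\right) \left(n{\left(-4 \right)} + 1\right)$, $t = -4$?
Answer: $16$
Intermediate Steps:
$C = 2$ ($C = \left(-3 + 2\right) \left(-3 + 1\right) = \left(-1\right) \left(-2\right) = 2$)
$\left(t + 12\right) C = \left(-4 + 12\right) 2 = 8 \cdot 2 = 16$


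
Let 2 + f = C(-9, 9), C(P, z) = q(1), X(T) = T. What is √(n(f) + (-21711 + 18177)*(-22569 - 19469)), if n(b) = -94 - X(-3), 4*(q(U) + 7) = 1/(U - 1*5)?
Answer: √148562201 ≈ 12189.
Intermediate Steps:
q(U) = -7 + 1/(4*(-5 + U)) (q(U) = -7 + 1/(4*(U - 1*5)) = -7 + 1/(4*(U - 5)) = -7 + 1/(4*(-5 + U)))
C(P, z) = -113/16 (C(P, z) = (141 - 28*1)/(4*(-5 + 1)) = (¼)*(141 - 28)/(-4) = (¼)*(-¼)*113 = -113/16)
f = -145/16 (f = -2 - 113/16 = -145/16 ≈ -9.0625)
n(b) = -91 (n(b) = -94 - 1*(-3) = -94 + 3 = -91)
√(n(f) + (-21711 + 18177)*(-22569 - 19469)) = √(-91 + (-21711 + 18177)*(-22569 - 19469)) = √(-91 - 3534*(-42038)) = √(-91 + 148562292) = √148562201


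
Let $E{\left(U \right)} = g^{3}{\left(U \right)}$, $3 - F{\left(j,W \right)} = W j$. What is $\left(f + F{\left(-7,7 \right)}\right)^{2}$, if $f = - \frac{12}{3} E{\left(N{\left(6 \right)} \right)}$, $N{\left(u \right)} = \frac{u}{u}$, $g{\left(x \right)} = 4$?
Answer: $41616$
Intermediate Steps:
$F{\left(j,W \right)} = 3 - W j$
$N{\left(u \right)} = 1$
$E{\left(U \right)} = 64$ ($E{\left(U \right)} = 4^{3} = 64$)
$f = -256$ ($f = - \frac{12}{3} \cdot 64 = \left(-12\right) \frac{1}{3} \cdot 64 = \left(-4\right) 64 = -256$)
$\left(f + F{\left(-7,7 \right)}\right)^{2} = \left(-256 - \left(-3 + 7 \left(-7\right)\right)\right)^{2} = \left(-256 + \left(3 + 49\right)\right)^{2} = \left(-256 + 52\right)^{2} = \left(-204\right)^{2} = 41616$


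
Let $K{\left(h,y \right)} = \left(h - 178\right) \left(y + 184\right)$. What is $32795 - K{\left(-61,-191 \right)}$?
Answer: $31122$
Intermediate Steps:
$K{\left(h,y \right)} = \left(-178 + h\right) \left(184 + y\right)$
$32795 - K{\left(-61,-191 \right)} = 32795 - \left(-32752 - -33998 + 184 \left(-61\right) - -11651\right) = 32795 - \left(-32752 + 33998 - 11224 + 11651\right) = 32795 - 1673 = 31122$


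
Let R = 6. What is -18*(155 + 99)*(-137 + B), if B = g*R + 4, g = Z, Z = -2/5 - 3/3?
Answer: 3232404/5 ≈ 6.4648e+5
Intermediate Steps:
Z = -7/5 (Z = -2*⅕ - 3*⅓ = -⅖ - 1 = -7/5 ≈ -1.4000)
g = -7/5 ≈ -1.4000
B = -22/5 (B = -7/5*6 + 4 = -42/5 + 4 = -22/5 ≈ -4.4000)
-18*(155 + 99)*(-137 + B) = -18*(155 + 99)*(-137 - 22/5) = -4572*(-707)/5 = -18*(-179578/5) = 3232404/5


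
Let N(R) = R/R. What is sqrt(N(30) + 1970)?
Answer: 3*sqrt(219) ≈ 44.396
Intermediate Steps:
N(R) = 1
sqrt(N(30) + 1970) = sqrt(1 + 1970) = sqrt(1971) = 3*sqrt(219)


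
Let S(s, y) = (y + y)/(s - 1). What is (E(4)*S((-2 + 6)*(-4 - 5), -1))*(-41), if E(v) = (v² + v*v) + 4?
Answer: -2952/37 ≈ -79.784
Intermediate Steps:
S(s, y) = 2*y/(-1 + s) (S(s, y) = (2*y)/(-1 + s) = 2*y/(-1 + s))
E(v) = 4 + 2*v² (E(v) = (v² + v²) + 4 = 2*v² + 4 = 4 + 2*v²)
(E(4)*S((-2 + 6)*(-4 - 5), -1))*(-41) = ((4 + 2*4²)*(2*(-1)/(-1 + (-2 + 6)*(-4 - 5))))*(-41) = ((4 + 2*16)*(2*(-1)/(-1 + 4*(-9))))*(-41) = ((4 + 32)*(2*(-1)/(-1 - 36)))*(-41) = (36*(2*(-1)/(-37)))*(-41) = (36*(2*(-1)*(-1/37)))*(-41) = (36*(2/37))*(-41) = (72/37)*(-41) = -2952/37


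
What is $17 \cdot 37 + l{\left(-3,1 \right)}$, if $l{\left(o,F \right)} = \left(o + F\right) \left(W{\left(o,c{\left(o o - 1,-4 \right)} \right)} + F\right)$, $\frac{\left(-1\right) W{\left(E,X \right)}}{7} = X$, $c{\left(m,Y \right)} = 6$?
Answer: $711$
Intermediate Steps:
$W{\left(E,X \right)} = - 7 X$
$l{\left(o,F \right)} = \left(-42 + F\right) \left(F + o\right)$ ($l{\left(o,F \right)} = \left(o + F\right) \left(\left(-7\right) 6 + F\right) = \left(F + o\right) \left(-42 + F\right) = \left(-42 + F\right) \left(F + o\right)$)
$17 \cdot 37 + l{\left(-3,1 \right)} = 17 \cdot 37 + \left(1^{2} - 42 - -126 + 1 \left(-3\right)\right) = 629 + \left(1 - 42 + 126 - 3\right) = 629 + 82 = 711$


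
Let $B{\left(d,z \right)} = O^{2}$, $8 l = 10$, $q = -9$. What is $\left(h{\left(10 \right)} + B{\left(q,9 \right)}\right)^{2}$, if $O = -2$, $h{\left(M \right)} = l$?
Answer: $\frac{441}{16} \approx 27.563$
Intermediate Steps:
$l = \frac{5}{4}$ ($l = \frac{1}{8} \cdot 10 = \frac{5}{4} \approx 1.25$)
$h{\left(M \right)} = \frac{5}{4}$
$B{\left(d,z \right)} = 4$ ($B{\left(d,z \right)} = \left(-2\right)^{2} = 4$)
$\left(h{\left(10 \right)} + B{\left(q,9 \right)}\right)^{2} = \left(\frac{5}{4} + 4\right)^{2} = \left(\frac{21}{4}\right)^{2} = \frac{441}{16}$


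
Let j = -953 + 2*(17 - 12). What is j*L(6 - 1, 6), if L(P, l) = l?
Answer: -5658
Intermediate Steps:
j = -943 (j = -953 + 2*5 = -953 + 10 = -943)
j*L(6 - 1, 6) = -943*6 = -5658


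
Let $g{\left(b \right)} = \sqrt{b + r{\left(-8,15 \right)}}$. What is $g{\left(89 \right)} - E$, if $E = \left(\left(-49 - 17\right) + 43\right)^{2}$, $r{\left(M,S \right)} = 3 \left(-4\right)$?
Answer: $-529 + \sqrt{77} \approx -520.22$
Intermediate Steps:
$r{\left(M,S \right)} = -12$
$g{\left(b \right)} = \sqrt{-12 + b}$ ($g{\left(b \right)} = \sqrt{b - 12} = \sqrt{-12 + b}$)
$E = 529$ ($E = \left(-66 + 43\right)^{2} = \left(-23\right)^{2} = 529$)
$g{\left(89 \right)} - E = \sqrt{-12 + 89} - 529 = \sqrt{77} - 529 = -529 + \sqrt{77}$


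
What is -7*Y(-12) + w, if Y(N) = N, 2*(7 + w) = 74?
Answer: 114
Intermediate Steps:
w = 30 (w = -7 + (1/2)*74 = -7 + 37 = 30)
-7*Y(-12) + w = -7*(-12) + 30 = 84 + 30 = 114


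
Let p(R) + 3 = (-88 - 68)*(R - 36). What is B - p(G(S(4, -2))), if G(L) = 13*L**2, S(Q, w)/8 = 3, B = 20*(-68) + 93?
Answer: 1161248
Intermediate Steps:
B = -1267 (B = -1360 + 93 = -1267)
S(Q, w) = 24 (S(Q, w) = 8*3 = 24)
p(R) = 5613 - 156*R (p(R) = -3 + (-88 - 68)*(R - 36) = -3 - 156*(-36 + R) = -3 + (5616 - 156*R) = 5613 - 156*R)
B - p(G(S(4, -2))) = -1267 - (5613 - 2028*24**2) = -1267 - (5613 - 2028*576) = -1267 - (5613 - 156*7488) = -1267 - (5613 - 1168128) = -1267 - 1*(-1162515) = -1267 + 1162515 = 1161248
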